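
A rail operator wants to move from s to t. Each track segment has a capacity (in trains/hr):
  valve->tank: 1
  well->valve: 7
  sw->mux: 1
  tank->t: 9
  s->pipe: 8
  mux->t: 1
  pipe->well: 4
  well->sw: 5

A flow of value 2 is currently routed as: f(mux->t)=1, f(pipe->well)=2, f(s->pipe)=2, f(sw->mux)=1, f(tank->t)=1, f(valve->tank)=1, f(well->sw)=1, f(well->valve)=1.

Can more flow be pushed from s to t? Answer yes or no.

No

Residual reachable from s: {pipe, s, sw, valve, well}; t is not reachable.
Saturated cut: sw->mux, valve->tank with total capacity 2 = current flow value. Flow is maximum.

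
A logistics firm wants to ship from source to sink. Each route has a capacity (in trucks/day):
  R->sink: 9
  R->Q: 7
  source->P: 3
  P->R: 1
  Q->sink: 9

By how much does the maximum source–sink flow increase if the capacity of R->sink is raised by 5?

Original max flow = 1.
Edge R->sink does not cross the min cut (source side {P, source}), so extra capacity there cannot help.
New max flow = 1. Increase = 0.

0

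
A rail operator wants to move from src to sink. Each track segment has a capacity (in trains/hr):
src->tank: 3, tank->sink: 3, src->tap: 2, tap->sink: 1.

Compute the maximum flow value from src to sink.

Augment src->tap->sink: bottleneck 1. Total 1.
Augment src->tank->sink: bottleneck 3. Total 4.
No augmenting path remains in the residual graph.

4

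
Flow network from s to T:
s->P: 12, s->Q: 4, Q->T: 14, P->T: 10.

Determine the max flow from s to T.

Augment s->P->T: bottleneck 10. Total 10.
Augment s->Q->T: bottleneck 4. Total 14.
No augmenting path remains in the residual graph.

14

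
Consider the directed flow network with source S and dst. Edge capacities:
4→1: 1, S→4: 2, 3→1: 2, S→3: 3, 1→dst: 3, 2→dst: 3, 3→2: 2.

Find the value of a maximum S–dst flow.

Augment S→4→1→dst: bottleneck 1. Total 1.
Augment S→3→1→dst: bottleneck 2. Total 3.
Augment S→3→2→dst: bottleneck 1. Total 4.
No augmenting path remains in the residual graph.

4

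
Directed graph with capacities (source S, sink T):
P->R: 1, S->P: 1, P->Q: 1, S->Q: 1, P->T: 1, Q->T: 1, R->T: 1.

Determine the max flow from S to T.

Augment S->P->T: bottleneck 1. Total 1.
Augment S->Q->T: bottleneck 1. Total 2.
No augmenting path remains in the residual graph.

2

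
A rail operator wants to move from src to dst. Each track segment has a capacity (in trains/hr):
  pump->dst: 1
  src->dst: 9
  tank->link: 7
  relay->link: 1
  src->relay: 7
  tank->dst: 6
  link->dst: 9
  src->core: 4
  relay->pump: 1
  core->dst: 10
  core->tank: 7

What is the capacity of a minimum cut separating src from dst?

15

Max flow = 15 (via 4 augmenting paths).
In the residual at optimum, the set reachable from src is {relay, src}.
Cut edges: src->core (cap 4), src->dst (cap 9), relay->link (cap 1), relay->pump (cap 1). Sum = 15.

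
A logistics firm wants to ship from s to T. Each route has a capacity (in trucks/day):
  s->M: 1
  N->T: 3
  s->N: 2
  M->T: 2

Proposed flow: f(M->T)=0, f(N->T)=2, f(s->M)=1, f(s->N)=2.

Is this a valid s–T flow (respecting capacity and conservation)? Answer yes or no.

Conservation fails at M: inflow 1 ≠ outflow 0.

No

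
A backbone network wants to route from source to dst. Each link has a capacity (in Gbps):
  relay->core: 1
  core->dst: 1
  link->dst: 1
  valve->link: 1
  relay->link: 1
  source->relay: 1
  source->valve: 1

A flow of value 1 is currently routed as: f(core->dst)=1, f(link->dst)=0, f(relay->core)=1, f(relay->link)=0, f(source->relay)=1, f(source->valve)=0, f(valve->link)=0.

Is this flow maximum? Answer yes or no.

Residual path source->valve->link->dst has bottleneck 1 > 0.
Pushing 1 along it raises the flow to 2, so the given flow is not maximum.

No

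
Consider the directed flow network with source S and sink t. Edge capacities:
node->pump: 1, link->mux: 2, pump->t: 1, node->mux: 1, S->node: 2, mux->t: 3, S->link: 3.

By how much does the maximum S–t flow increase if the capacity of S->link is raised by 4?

0

Original max flow = 4.
Edge S->link does not cross the min cut (source side {S, link}), so extra capacity there cannot help.
New max flow = 4. Increase = 0.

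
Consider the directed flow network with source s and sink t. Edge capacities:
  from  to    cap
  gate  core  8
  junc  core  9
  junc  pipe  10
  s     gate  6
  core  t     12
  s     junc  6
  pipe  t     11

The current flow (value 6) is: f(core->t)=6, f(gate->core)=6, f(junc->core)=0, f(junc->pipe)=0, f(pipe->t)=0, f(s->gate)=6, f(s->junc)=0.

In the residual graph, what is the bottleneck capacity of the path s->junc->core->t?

Residual capacities along the path: s->junc: 6, junc->core: 9, core->t: 6.
Minimum is 6.

6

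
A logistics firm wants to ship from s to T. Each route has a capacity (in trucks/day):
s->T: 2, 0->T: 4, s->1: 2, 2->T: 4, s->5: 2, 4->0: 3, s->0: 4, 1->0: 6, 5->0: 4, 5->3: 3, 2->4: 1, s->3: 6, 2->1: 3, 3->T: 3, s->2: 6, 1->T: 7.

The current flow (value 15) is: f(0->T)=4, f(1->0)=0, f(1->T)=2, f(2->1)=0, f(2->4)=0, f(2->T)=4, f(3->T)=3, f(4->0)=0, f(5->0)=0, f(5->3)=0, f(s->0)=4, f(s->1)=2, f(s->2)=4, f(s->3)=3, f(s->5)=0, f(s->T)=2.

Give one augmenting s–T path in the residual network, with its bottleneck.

Residual along s->2->1->T: s->2: 2, 2->1: 3, 1->T: 5.
Bottleneck = min = 2.

s->2->1->T, bottleneck 2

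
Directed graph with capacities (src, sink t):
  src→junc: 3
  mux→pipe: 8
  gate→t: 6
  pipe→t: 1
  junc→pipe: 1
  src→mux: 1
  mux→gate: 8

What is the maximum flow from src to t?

2

Augment src→mux→gate→t: bottleneck 1. Total 1.
Augment src→junc→pipe→t: bottleneck 1. Total 2.
No augmenting path remains in the residual graph.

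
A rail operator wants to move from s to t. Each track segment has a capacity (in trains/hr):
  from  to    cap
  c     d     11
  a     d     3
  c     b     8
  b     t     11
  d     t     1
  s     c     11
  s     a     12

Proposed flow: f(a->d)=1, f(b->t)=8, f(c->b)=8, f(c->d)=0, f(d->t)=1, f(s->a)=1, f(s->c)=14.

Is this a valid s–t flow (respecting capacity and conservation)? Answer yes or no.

Capacity violated on s->c: flow 14 > capacity 11.

No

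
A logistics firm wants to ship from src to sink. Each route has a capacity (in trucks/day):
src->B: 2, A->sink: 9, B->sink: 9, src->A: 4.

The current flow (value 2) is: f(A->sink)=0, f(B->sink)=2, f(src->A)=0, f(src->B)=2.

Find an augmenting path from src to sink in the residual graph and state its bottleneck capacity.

Residual along src->A->sink: src->A: 4, A->sink: 9.
Bottleneck = min = 4.

src->A->sink, bottleneck 4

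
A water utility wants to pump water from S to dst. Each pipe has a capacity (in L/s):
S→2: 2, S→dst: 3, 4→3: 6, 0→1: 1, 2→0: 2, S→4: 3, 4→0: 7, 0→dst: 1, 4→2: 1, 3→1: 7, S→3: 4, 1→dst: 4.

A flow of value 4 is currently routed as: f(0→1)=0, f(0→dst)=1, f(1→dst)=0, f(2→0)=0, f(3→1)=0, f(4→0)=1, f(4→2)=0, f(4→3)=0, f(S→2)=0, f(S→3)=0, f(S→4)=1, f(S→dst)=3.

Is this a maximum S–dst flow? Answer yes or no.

No

Residual path S→3→1→dst has bottleneck 4 > 0.
Pushing 4 along it raises the flow to 8, so the given flow is not maximum.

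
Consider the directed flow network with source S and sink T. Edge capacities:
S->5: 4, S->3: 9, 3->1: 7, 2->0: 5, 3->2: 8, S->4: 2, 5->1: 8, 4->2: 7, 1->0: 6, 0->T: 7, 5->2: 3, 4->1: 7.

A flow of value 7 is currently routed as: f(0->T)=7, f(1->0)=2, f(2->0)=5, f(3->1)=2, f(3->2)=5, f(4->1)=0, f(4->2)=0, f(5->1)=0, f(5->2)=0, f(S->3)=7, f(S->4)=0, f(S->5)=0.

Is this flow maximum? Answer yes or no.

Yes

Residual reachable from S: {0, 1, 2, 3, 4, 5, S}; T is not reachable.
Saturated cut: 0->T with total capacity 7 = current flow value. Flow is maximum.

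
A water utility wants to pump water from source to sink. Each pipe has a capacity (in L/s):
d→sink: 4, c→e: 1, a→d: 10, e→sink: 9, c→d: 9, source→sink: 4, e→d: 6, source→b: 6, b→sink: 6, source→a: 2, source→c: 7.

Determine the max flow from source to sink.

15

Augment source→sink: bottleneck 4. Total 4.
Augment source→b→sink: bottleneck 6. Total 10.
Augment source→c→e→sink: bottleneck 1. Total 11.
Augment source→c→d→sink: bottleneck 4. Total 15.
No augmenting path remains in the residual graph.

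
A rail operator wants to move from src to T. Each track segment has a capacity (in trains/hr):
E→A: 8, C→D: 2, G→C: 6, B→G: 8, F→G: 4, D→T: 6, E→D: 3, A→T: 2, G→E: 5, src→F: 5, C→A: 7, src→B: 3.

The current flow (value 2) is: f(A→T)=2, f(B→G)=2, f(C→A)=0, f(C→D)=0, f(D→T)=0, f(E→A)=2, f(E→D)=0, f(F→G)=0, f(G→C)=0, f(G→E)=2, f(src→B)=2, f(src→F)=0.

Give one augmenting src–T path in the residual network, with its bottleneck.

src→B→G→E→D→T, bottleneck 1

Residual along src→B→G→E→D→T: src→B: 1, B→G: 6, G→E: 3, E→D: 3, D→T: 6.
Bottleneck = min = 1.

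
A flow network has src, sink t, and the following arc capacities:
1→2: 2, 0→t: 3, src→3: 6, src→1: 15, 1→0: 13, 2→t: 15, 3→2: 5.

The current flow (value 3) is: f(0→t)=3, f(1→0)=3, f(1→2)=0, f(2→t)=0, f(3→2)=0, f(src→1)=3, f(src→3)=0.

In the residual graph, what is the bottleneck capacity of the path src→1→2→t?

Residual capacities along the path: src→1: 12, 1→2: 2, 2→t: 15.
Minimum is 2.

2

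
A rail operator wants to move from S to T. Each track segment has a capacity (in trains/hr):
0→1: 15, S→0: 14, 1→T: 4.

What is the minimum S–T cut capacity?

4

Max flow = 4 (via 1 augmenting path).
In the residual at optimum, the set reachable from S is {0, 1, S}.
Cut edges: 1→T (cap 4). Sum = 4.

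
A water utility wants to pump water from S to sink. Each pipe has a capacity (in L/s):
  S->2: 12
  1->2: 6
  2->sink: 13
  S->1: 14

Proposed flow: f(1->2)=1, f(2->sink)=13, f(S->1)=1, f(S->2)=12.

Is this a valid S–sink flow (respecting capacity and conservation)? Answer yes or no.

Yes

Every edge has 0 ≤ f(e) ≤ cap(e).
At each intermediate node, inflow equals outflow.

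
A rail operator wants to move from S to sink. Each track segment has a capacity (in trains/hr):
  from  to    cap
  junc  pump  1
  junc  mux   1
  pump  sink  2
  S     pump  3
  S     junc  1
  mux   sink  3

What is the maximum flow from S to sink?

3

Augment S->pump->sink: bottleneck 2. Total 2.
Augment S->junc->mux->sink: bottleneck 1. Total 3.
No augmenting path remains in the residual graph.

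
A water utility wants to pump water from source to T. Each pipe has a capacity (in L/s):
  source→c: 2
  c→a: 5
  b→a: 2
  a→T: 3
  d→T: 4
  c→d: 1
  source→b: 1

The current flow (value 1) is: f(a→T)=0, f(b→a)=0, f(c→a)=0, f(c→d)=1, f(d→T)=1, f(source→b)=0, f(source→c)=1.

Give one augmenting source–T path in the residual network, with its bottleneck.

source→c→a→T, bottleneck 1

Residual along source→c→a→T: source→c: 1, c→a: 5, a→T: 3.
Bottleneck = min = 1.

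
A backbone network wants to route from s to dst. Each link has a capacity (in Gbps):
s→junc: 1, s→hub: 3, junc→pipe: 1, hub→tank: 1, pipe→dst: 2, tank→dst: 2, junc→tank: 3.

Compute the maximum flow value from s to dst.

Augment s→hub→tank→dst: bottleneck 1. Total 1.
Augment s→junc→tank→dst: bottleneck 1. Total 2.
No augmenting path remains in the residual graph.

2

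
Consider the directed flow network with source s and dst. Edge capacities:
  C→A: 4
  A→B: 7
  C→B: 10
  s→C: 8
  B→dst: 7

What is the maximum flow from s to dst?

7

Augment s→C→B→dst: bottleneck 7. Total 7.
No augmenting path remains in the residual graph.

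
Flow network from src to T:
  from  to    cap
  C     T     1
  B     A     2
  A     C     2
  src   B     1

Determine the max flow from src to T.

1

Augment src->B->A->C->T: bottleneck 1. Total 1.
No augmenting path remains in the residual graph.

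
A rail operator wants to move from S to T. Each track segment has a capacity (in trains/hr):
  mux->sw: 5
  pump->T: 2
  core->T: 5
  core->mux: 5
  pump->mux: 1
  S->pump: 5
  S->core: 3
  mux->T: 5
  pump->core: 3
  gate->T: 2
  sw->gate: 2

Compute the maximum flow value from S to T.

Augment S->pump->T: bottleneck 2. Total 2.
Augment S->core->T: bottleneck 3. Total 5.
Augment S->pump->core->T: bottleneck 2. Total 7.
Augment S->pump->mux->T: bottleneck 1. Total 8.
No augmenting path remains in the residual graph.

8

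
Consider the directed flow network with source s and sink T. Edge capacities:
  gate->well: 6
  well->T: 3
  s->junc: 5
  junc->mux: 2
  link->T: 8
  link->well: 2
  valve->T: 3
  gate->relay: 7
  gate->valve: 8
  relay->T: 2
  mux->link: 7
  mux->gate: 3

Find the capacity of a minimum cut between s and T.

Max flow = 2 (via 1 augmenting path).
In the residual at optimum, the set reachable from s is {junc, s}.
Cut edges: junc->mux (cap 2). Sum = 2.

2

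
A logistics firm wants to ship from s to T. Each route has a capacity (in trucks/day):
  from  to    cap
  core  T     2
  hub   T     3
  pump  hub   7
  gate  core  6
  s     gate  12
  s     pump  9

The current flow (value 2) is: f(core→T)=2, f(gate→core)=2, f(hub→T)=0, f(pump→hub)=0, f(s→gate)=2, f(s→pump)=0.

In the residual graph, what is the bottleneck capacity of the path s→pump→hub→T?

Residual capacities along the path: s→pump: 9, pump→hub: 7, hub→T: 3.
Minimum is 3.

3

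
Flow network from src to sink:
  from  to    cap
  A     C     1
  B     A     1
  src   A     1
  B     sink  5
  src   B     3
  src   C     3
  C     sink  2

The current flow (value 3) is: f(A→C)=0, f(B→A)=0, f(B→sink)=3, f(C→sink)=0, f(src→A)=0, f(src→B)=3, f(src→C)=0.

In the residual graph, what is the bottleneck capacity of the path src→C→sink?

Residual capacities along the path: src→C: 3, C→sink: 2.
Minimum is 2.

2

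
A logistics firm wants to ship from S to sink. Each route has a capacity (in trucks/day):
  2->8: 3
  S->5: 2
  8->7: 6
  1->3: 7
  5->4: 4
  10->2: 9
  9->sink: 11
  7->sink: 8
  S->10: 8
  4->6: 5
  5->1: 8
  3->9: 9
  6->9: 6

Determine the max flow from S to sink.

Augment S->10->2->8->7->sink: bottleneck 3. Total 3.
Augment S->5->4->6->9->sink: bottleneck 2. Total 5.
No augmenting path remains in the residual graph.

5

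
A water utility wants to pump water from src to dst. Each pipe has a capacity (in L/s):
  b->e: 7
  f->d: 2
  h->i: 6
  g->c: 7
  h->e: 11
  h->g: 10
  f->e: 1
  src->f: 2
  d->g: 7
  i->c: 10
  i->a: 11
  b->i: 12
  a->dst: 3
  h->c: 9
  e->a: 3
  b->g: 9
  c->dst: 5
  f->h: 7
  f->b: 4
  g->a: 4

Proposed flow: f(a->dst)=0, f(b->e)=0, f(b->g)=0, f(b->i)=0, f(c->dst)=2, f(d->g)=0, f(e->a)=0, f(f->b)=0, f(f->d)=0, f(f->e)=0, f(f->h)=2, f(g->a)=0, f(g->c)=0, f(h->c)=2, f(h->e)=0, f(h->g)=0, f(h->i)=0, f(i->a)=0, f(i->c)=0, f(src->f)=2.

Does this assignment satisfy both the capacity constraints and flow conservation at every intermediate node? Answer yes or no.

Yes

Every edge has 0 ≤ f(e) ≤ cap(e).
At each intermediate node, inflow equals outflow.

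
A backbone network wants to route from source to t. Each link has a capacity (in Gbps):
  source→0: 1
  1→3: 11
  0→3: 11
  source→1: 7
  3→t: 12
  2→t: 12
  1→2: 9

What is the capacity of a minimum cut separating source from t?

8

Max flow = 8 (via 2 augmenting paths).
In the residual at optimum, the set reachable from source is {source}.
Cut edges: source→0 (cap 1), source→1 (cap 7). Sum = 8.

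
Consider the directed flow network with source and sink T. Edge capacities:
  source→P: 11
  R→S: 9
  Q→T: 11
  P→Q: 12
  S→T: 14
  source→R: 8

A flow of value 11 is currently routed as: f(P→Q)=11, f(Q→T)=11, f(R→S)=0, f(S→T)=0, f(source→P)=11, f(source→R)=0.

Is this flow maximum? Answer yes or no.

No

Residual path source→R→S→T has bottleneck 8 > 0.
Pushing 8 along it raises the flow to 19, so the given flow is not maximum.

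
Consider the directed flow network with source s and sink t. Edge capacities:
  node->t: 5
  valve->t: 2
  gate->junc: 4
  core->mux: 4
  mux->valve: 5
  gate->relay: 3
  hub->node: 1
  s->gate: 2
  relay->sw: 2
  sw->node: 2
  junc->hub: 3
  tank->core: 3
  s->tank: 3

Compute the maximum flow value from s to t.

4

Augment s->tank->core->mux->valve->t: bottleneck 2. Total 2.
Augment s->gate->junc->hub->node->t: bottleneck 1. Total 3.
Augment s->gate->relay->sw->node->t: bottleneck 1. Total 4.
No augmenting path remains in the residual graph.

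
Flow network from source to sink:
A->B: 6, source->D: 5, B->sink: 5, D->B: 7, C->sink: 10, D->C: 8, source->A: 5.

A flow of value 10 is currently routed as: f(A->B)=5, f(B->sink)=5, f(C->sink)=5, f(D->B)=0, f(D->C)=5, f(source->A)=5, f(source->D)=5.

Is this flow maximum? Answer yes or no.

Yes

Residual reachable from source: {source}; sink is not reachable.
Saturated cut: source->A, source->D with total capacity 10 = current flow value. Flow is maximum.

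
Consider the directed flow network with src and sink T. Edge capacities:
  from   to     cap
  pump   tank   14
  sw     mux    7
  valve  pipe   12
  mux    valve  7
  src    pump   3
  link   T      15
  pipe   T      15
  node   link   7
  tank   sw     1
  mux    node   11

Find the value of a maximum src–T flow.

1

Augment src->pump->tank->sw->mux->node->link->T: bottleneck 1. Total 1.
No augmenting path remains in the residual graph.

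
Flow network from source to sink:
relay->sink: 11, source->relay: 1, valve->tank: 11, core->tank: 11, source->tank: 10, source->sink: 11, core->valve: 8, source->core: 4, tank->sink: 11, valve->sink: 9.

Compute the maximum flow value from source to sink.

26

Augment source->sink: bottleneck 11. Total 11.
Augment source->relay->sink: bottleneck 1. Total 12.
Augment source->tank->sink: bottleneck 10. Total 22.
Augment source->core->valve->sink: bottleneck 4. Total 26.
No augmenting path remains in the residual graph.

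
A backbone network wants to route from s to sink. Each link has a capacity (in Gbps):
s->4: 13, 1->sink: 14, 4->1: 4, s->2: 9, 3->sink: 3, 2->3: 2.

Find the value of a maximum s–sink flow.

6

Augment s->2->3->sink: bottleneck 2. Total 2.
Augment s->4->1->sink: bottleneck 4. Total 6.
No augmenting path remains in the residual graph.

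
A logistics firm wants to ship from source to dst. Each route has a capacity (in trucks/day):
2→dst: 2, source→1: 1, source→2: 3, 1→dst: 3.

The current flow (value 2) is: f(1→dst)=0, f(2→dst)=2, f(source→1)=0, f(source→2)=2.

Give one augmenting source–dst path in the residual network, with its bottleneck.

source→1→dst, bottleneck 1

Residual along source→1→dst: source→1: 1, 1→dst: 3.
Bottleneck = min = 1.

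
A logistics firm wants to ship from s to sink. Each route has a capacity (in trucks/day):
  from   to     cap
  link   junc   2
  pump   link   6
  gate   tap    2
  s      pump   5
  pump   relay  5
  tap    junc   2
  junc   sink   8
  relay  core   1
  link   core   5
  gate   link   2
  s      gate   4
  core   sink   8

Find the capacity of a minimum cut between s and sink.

9

Max flow = 9 (via 5 augmenting paths).
In the residual at optimum, the set reachable from s is {s}.
Cut edges: s->pump (cap 5), s->gate (cap 4). Sum = 9.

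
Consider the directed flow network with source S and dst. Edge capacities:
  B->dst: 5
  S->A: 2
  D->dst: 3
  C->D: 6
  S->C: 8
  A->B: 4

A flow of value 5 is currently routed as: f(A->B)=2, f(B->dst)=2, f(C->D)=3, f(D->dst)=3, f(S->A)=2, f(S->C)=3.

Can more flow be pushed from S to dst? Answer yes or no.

Residual reachable from S: {C, D, S}; dst is not reachable.
Saturated cut: S->A, D->dst with total capacity 5 = current flow value. Flow is maximum.

No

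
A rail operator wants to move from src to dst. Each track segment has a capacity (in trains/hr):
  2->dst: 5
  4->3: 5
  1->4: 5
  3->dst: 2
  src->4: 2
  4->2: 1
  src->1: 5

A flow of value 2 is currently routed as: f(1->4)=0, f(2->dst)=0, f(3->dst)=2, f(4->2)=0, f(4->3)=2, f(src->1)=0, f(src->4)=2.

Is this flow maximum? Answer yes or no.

Residual path src->1->4->2->dst has bottleneck 1 > 0.
Pushing 1 along it raises the flow to 3, so the given flow is not maximum.

No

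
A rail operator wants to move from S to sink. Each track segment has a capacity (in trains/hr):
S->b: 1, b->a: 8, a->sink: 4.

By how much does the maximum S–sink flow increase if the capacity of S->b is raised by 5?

3

Original max flow = 1.
After raising cap(S->b), augmenting paths through that edge carry 3 more units.
New max flow = 4. Increase = 3.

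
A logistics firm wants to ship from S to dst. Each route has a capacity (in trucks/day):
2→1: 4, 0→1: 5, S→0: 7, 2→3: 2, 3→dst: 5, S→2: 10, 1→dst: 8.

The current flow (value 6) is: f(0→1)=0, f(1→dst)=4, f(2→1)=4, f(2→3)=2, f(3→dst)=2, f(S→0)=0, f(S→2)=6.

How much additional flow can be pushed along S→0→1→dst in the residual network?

4

Residual capacities along the path: S→0: 7, 0→1: 5, 1→dst: 4.
Minimum is 4.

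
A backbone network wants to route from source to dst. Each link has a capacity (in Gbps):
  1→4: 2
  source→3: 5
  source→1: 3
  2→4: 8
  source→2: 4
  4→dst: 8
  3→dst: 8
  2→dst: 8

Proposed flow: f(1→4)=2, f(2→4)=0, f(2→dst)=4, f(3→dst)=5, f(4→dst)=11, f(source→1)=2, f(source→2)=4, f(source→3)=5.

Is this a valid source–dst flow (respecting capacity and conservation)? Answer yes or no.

Capacity violated on 4→dst: flow 11 > capacity 8.

No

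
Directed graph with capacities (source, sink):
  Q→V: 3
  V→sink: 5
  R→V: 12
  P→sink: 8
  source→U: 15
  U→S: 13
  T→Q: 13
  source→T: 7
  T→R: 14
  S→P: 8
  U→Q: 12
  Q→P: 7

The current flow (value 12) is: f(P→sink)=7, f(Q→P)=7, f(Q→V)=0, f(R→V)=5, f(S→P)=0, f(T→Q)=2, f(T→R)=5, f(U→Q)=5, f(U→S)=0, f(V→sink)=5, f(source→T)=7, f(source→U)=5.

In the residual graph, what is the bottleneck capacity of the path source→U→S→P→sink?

1

Residual capacities along the path: source→U: 10, U→S: 13, S→P: 8, P→sink: 1.
Minimum is 1.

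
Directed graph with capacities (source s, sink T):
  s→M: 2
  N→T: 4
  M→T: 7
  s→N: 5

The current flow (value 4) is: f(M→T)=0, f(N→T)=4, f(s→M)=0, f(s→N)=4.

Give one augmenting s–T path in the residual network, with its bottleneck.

Residual along s→M→T: s→M: 2, M→T: 7.
Bottleneck = min = 2.

s→M→T, bottleneck 2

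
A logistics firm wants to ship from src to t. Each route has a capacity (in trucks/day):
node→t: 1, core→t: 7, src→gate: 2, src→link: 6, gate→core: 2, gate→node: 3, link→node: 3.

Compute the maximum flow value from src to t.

Augment src→link→node→t: bottleneck 1. Total 1.
Augment src→gate→core→t: bottleneck 2. Total 3.
No augmenting path remains in the residual graph.

3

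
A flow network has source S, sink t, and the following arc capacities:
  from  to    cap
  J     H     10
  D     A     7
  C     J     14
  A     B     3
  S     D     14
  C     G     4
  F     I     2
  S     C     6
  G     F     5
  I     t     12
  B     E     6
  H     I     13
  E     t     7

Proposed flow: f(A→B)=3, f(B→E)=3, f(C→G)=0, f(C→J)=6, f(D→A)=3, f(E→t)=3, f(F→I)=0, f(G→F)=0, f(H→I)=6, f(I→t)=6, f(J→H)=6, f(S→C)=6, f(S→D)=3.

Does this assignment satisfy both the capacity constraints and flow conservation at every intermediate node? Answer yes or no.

Yes

Every edge has 0 ≤ f(e) ≤ cap(e).
At each intermediate node, inflow equals outflow.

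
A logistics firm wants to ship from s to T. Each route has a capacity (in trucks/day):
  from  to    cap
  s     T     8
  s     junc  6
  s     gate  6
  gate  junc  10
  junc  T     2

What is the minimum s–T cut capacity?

10

Max flow = 10 (via 2 augmenting paths).
In the residual at optimum, the set reachable from s is {gate, junc, s}.
Cut edges: s→T (cap 8), junc→T (cap 2). Sum = 10.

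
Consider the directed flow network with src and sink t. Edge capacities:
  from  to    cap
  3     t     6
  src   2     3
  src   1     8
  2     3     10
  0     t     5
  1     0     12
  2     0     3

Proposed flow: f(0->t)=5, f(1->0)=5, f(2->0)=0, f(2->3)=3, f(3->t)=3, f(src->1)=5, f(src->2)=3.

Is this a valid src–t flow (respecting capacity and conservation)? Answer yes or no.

Yes

Every edge has 0 ≤ f(e) ≤ cap(e).
At each intermediate node, inflow equals outflow.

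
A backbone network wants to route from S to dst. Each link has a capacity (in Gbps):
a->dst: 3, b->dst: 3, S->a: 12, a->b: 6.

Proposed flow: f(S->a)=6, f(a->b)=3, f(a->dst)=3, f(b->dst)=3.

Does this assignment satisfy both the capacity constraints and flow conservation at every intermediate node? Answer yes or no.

Every edge has 0 ≤ f(e) ≤ cap(e).
At each intermediate node, inflow equals outflow.

Yes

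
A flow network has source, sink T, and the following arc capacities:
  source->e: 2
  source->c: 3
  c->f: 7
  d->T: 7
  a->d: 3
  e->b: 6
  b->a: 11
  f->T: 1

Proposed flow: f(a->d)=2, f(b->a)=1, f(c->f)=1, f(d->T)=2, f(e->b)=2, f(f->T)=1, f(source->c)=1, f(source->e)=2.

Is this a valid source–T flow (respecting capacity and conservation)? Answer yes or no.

No

Conservation fails at b: inflow 2 ≠ outflow 1.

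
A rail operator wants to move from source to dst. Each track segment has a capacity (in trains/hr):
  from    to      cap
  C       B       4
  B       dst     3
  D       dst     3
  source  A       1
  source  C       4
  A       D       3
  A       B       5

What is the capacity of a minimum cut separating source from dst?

Max flow = 4 (via 2 augmenting paths).
In the residual at optimum, the set reachable from source is {B, C, source}.
Cut edges: source->A (cap 1), B->dst (cap 3). Sum = 4.

4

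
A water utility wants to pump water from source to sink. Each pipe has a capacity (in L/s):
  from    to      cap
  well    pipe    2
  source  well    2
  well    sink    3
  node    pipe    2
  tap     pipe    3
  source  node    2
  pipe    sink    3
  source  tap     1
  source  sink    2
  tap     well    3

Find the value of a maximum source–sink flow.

7

Augment source->sink: bottleneck 2. Total 2.
Augment source->well->sink: bottleneck 2. Total 4.
Augment source->node->pipe->sink: bottleneck 2. Total 6.
Augment source->tap->well->sink: bottleneck 1. Total 7.
No augmenting path remains in the residual graph.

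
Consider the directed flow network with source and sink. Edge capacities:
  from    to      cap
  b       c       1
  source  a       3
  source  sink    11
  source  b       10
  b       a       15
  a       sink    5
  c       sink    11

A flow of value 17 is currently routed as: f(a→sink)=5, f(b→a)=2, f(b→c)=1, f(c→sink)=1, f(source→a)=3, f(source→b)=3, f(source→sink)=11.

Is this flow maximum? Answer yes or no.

Residual reachable from source: {a, b, source}; sink is not reachable.
Saturated cut: source→sink, b→c, a→sink with total capacity 17 = current flow value. Flow is maximum.

Yes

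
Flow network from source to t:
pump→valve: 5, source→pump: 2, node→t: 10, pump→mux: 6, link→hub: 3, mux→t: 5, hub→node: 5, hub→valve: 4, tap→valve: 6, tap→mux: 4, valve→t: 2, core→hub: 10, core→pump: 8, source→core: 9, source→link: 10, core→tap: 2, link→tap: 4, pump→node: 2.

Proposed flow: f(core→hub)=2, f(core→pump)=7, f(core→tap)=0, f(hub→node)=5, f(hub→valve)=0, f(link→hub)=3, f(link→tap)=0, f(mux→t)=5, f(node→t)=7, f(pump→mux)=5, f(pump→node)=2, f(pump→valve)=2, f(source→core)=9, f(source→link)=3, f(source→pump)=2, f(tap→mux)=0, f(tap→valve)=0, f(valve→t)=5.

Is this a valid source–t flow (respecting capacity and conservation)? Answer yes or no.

No

Capacity violated on valve→t: flow 5 > capacity 2.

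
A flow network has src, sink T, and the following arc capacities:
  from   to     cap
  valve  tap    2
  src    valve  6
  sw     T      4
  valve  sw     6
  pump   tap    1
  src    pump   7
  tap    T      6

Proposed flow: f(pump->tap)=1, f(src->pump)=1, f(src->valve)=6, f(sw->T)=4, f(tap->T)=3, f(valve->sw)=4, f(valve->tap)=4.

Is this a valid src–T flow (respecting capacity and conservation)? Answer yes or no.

Capacity violated on valve->tap: flow 4 > capacity 2.

No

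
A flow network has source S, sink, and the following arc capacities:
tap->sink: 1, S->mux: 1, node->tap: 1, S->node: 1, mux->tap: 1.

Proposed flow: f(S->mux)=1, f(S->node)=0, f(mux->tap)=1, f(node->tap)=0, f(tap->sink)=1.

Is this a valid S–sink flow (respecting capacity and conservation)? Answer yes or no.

Yes

Every edge has 0 ≤ f(e) ≤ cap(e).
At each intermediate node, inflow equals outflow.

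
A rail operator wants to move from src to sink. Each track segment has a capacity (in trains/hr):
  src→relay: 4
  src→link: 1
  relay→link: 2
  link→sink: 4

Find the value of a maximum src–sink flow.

Augment src→link→sink: bottleneck 1. Total 1.
Augment src→relay→link→sink: bottleneck 2. Total 3.
No augmenting path remains in the residual graph.

3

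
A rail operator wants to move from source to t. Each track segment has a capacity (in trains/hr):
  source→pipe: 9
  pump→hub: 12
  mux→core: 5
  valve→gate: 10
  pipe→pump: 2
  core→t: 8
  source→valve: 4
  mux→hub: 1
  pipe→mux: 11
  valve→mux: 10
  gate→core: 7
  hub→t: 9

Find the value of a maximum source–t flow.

11

Augment source→valve→gate→core→t: bottleneck 4. Total 4.
Augment source→pipe→mux→core→t: bottleneck 4. Total 8.
Augment source→pipe→mux→hub→t: bottleneck 1. Total 9.
Augment source→pipe→pump→hub→t: bottleneck 2. Total 11.
No augmenting path remains in the residual graph.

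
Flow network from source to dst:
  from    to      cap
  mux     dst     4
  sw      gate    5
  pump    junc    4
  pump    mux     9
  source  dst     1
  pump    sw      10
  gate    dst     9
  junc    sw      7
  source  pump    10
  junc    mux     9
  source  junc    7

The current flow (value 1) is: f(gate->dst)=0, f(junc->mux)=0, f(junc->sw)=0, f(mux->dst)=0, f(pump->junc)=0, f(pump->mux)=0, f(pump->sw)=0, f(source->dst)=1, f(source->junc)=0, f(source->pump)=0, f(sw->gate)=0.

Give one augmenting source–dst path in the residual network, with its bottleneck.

Residual along source->pump->mux->dst: source->pump: 10, pump->mux: 9, mux->dst: 4.
Bottleneck = min = 4.

source->pump->mux->dst, bottleneck 4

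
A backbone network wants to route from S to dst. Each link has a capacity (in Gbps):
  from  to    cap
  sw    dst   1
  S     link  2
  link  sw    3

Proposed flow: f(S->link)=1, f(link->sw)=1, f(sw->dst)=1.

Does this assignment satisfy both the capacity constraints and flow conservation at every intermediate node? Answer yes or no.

Every edge has 0 ≤ f(e) ≤ cap(e).
At each intermediate node, inflow equals outflow.

Yes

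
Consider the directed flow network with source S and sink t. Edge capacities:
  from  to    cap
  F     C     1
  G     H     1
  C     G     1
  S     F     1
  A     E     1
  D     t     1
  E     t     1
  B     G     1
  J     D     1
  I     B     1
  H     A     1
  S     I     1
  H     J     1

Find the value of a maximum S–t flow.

1

Augment S→F→C→G→H→A→E→t: bottleneck 1. Total 1.
No augmenting path remains in the residual graph.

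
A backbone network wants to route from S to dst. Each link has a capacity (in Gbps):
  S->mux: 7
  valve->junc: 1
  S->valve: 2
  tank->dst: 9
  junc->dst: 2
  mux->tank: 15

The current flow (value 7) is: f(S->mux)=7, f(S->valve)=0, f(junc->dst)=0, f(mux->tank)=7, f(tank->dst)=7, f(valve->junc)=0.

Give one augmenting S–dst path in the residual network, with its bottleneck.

Residual along S->valve->junc->dst: S->valve: 2, valve->junc: 1, junc->dst: 2.
Bottleneck = min = 1.

S->valve->junc->dst, bottleneck 1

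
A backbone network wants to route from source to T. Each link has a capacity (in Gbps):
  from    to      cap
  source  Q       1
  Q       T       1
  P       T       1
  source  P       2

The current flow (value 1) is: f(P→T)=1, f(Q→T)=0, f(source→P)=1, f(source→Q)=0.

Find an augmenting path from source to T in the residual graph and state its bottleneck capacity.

Residual along source→Q→T: source→Q: 1, Q→T: 1.
Bottleneck = min = 1.

source→Q→T, bottleneck 1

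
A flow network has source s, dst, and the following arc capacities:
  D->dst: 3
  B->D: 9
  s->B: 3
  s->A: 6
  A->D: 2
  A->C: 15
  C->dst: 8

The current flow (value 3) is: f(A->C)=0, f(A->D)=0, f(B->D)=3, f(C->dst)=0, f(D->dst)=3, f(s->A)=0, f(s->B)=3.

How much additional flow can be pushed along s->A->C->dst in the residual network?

Residual capacities along the path: s->A: 6, A->C: 15, C->dst: 8.
Minimum is 6.

6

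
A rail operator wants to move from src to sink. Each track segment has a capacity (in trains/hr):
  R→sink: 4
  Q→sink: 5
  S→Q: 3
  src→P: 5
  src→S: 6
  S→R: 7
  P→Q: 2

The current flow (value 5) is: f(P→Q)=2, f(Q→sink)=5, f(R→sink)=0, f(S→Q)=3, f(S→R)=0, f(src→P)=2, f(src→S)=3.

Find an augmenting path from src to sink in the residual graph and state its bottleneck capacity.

Residual along src→S→R→sink: src→S: 3, S→R: 7, R→sink: 4.
Bottleneck = min = 3.

src→S→R→sink, bottleneck 3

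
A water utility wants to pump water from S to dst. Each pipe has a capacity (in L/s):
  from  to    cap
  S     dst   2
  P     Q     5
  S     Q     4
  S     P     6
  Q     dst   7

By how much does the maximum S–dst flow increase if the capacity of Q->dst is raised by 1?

1

Original max flow = 9.
After raising cap(Q->dst), augmenting paths through that edge carry 1 more unit.
New max flow = 10. Increase = 1.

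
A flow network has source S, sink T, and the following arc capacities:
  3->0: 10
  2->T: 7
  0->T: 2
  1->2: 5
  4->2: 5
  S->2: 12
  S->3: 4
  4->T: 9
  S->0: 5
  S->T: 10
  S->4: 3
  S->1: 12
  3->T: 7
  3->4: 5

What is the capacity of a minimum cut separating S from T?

26

Max flow = 26 (via 5 augmenting paths).
In the residual at optimum, the set reachable from S is {0, 1, 2, S}.
Cut edges: S->3 (cap 4), S->4 (cap 3), S->T (cap 10), 2->T (cap 7), 0->T (cap 2). Sum = 26.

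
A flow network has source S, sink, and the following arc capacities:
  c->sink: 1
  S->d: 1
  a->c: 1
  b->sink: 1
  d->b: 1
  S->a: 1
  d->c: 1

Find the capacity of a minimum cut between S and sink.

Max flow = 2 (via 2 augmenting paths).
In the residual at optimum, the set reachable from S is {S}.
Cut edges: S->a (cap 1), S->d (cap 1). Sum = 2.

2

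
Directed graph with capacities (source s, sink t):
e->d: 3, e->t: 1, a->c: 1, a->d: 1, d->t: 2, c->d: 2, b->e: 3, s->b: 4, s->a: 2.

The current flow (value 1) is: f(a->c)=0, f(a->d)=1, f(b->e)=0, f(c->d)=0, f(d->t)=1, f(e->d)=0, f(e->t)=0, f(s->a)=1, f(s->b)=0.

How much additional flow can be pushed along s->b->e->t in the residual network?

1

Residual capacities along the path: s->b: 4, b->e: 3, e->t: 1.
Minimum is 1.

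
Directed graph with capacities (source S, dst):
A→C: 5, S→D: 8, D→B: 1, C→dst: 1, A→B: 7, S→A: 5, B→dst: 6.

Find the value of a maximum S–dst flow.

Augment S→A→C→dst: bottleneck 1. Total 1.
Augment S→A→B→dst: bottleneck 4. Total 5.
Augment S→D→B→dst: bottleneck 1. Total 6.
No augmenting path remains in the residual graph.

6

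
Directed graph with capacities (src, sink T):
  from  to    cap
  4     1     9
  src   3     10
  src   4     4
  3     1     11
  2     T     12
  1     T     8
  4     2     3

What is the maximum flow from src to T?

11

Augment src->4->2->T: bottleneck 3. Total 3.
Augment src->4->1->T: bottleneck 1. Total 4.
Augment src->3->1->T: bottleneck 7. Total 11.
No augmenting path remains in the residual graph.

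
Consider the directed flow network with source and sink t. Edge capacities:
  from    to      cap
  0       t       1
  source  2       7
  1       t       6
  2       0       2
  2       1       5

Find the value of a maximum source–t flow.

Augment source→2→0→t: bottleneck 1. Total 1.
Augment source→2→1→t: bottleneck 5. Total 6.
No augmenting path remains in the residual graph.

6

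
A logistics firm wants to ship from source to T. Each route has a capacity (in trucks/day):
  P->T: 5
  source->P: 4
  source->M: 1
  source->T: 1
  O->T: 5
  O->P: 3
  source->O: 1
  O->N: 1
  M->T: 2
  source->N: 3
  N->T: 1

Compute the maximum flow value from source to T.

8

Augment source->T: bottleneck 1. Total 1.
Augment source->O->T: bottleneck 1. Total 2.
Augment source->M->T: bottleneck 1. Total 3.
Augment source->P->T: bottleneck 4. Total 7.
Augment source->N->T: bottleneck 1. Total 8.
No augmenting path remains in the residual graph.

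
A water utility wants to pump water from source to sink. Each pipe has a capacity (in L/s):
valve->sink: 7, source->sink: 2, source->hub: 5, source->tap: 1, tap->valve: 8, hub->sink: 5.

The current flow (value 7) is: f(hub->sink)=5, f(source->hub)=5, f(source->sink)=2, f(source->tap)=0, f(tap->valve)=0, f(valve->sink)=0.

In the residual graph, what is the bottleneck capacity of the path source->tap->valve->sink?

Residual capacities along the path: source->tap: 1, tap->valve: 8, valve->sink: 7.
Minimum is 1.

1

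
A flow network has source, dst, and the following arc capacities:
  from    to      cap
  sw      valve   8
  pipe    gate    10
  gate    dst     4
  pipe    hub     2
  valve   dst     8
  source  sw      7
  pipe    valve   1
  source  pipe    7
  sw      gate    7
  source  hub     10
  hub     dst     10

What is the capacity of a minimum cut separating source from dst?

22

Max flow = 22 (via 4 augmenting paths).
In the residual at optimum, the set reachable from source is {gate, hub, pipe, source}.
Cut edges: source->sw (cap 7), pipe->valve (cap 1), gate->dst (cap 4), hub->dst (cap 10). Sum = 22.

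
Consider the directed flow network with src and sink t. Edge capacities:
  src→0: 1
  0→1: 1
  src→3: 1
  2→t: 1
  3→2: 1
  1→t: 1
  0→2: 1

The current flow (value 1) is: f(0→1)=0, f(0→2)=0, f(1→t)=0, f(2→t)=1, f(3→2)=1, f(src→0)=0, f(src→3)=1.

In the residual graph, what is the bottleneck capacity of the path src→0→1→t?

Residual capacities along the path: src→0: 1, 0→1: 1, 1→t: 1.
Minimum is 1.

1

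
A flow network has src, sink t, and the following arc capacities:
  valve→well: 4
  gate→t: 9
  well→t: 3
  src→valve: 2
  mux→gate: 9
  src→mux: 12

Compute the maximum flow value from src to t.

11

Augment src→valve→well→t: bottleneck 2. Total 2.
Augment src→mux→gate→t: bottleneck 9. Total 11.
No augmenting path remains in the residual graph.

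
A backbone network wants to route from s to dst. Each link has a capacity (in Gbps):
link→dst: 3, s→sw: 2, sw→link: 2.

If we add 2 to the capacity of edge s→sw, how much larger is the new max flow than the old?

0

Original max flow = 2.
Even with extra capacity on s→sw, another cut of capacity 2 remains binding.
New max flow = 2. Increase = 0.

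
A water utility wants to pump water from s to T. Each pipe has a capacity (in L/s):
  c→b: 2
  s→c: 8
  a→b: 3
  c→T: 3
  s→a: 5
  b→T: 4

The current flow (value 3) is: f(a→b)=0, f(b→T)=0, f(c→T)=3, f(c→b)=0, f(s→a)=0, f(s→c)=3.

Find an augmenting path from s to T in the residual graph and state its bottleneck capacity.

s→c→b→T, bottleneck 2

Residual along s→c→b→T: s→c: 5, c→b: 2, b→T: 4.
Bottleneck = min = 2.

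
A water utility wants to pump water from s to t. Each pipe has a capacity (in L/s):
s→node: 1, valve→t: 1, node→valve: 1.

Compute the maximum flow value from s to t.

Augment s→node→valve→t: bottleneck 1. Total 1.
No augmenting path remains in the residual graph.

1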